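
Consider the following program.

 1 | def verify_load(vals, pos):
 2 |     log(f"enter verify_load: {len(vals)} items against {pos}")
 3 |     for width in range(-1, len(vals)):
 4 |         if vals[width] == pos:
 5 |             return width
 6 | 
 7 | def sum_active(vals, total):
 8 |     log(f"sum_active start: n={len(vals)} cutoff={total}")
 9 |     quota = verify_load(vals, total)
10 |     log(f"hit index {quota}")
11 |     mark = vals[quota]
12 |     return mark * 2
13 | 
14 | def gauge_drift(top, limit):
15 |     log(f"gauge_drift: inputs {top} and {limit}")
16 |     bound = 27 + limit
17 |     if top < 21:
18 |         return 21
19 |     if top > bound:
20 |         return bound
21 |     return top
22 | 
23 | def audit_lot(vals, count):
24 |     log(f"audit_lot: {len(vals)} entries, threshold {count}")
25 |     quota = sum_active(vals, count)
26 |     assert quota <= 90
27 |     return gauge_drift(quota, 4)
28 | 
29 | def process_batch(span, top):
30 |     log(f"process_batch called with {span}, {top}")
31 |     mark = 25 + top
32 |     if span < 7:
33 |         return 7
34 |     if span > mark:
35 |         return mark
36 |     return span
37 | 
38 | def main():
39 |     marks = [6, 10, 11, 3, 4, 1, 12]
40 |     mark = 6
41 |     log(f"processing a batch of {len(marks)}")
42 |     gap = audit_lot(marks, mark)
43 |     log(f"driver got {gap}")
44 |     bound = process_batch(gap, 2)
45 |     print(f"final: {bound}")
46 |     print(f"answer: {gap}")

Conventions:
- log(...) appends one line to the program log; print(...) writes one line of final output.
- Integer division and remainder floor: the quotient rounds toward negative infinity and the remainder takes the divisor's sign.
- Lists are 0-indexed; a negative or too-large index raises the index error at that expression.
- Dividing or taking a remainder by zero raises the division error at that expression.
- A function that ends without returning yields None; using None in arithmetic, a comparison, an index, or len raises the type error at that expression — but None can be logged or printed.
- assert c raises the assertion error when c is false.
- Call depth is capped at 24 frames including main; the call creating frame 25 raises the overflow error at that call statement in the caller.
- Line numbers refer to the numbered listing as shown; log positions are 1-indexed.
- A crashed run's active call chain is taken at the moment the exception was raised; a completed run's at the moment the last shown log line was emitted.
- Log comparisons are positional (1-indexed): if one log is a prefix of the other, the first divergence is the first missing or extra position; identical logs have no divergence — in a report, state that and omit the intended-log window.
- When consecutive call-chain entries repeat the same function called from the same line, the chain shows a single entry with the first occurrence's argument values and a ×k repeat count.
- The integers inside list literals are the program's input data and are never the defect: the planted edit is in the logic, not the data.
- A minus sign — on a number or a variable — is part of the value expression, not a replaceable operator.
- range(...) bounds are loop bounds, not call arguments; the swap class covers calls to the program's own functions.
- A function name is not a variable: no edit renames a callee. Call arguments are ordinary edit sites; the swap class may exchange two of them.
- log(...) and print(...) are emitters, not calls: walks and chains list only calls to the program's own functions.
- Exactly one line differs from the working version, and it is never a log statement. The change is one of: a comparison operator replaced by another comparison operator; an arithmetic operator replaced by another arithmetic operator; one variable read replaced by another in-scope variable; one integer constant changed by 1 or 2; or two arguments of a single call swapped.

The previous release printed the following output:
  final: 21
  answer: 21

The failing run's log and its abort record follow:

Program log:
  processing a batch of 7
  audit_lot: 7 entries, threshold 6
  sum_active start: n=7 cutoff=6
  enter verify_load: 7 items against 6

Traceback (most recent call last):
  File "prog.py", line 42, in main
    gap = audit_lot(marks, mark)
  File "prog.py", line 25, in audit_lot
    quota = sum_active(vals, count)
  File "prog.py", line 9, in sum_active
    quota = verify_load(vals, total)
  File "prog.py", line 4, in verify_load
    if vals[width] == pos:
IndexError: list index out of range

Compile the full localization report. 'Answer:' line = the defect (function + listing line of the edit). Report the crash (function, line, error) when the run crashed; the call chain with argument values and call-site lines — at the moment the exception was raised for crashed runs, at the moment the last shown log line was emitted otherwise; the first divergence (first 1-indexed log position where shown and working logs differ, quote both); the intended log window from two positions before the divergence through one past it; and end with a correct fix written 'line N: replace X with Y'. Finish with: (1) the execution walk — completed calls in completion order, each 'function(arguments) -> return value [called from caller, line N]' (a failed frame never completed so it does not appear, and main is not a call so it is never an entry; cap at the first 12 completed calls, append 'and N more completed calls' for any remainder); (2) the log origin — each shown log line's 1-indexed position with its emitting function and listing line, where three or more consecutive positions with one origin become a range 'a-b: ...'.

Answer: the defect is in verify_load at line 3.
The tell: Only 4 log lines were emitted before the run died; the intended continuation was 'hit index 0'.
Crash: verify_load, line 4, IndexError.
Call chain: main -> audit_lot([6, 10, 11, 3, 4, 1, 12], 6) (called at line 42) -> sum_active([6, 10, 11, 3, 4, 1, 12], 6) (called at line 25) -> verify_load([6, 10, 11, 3, 4, 1, 12], 6) (called at line 9).
First divergence: position 5 — the faulty run's log ends after 4 lines; the working version continues with 'hit index 0'.
Intended log window:
  3: sum_active start: n=7 cutoff=6
  4: enter verify_load: 7 items against 6
  5: hit index 0
  6: gauge_drift: inputs 12 and 4
Execution walk:
  (no call completed)
Log origins:
  1: emitted by main (line 41)
  2: emitted by audit_lot (line 24)
  3: emitted by sum_active (line 8)
  4: emitted by verify_load (line 2)
A correct fix: line 3: replace `-1` with `0`.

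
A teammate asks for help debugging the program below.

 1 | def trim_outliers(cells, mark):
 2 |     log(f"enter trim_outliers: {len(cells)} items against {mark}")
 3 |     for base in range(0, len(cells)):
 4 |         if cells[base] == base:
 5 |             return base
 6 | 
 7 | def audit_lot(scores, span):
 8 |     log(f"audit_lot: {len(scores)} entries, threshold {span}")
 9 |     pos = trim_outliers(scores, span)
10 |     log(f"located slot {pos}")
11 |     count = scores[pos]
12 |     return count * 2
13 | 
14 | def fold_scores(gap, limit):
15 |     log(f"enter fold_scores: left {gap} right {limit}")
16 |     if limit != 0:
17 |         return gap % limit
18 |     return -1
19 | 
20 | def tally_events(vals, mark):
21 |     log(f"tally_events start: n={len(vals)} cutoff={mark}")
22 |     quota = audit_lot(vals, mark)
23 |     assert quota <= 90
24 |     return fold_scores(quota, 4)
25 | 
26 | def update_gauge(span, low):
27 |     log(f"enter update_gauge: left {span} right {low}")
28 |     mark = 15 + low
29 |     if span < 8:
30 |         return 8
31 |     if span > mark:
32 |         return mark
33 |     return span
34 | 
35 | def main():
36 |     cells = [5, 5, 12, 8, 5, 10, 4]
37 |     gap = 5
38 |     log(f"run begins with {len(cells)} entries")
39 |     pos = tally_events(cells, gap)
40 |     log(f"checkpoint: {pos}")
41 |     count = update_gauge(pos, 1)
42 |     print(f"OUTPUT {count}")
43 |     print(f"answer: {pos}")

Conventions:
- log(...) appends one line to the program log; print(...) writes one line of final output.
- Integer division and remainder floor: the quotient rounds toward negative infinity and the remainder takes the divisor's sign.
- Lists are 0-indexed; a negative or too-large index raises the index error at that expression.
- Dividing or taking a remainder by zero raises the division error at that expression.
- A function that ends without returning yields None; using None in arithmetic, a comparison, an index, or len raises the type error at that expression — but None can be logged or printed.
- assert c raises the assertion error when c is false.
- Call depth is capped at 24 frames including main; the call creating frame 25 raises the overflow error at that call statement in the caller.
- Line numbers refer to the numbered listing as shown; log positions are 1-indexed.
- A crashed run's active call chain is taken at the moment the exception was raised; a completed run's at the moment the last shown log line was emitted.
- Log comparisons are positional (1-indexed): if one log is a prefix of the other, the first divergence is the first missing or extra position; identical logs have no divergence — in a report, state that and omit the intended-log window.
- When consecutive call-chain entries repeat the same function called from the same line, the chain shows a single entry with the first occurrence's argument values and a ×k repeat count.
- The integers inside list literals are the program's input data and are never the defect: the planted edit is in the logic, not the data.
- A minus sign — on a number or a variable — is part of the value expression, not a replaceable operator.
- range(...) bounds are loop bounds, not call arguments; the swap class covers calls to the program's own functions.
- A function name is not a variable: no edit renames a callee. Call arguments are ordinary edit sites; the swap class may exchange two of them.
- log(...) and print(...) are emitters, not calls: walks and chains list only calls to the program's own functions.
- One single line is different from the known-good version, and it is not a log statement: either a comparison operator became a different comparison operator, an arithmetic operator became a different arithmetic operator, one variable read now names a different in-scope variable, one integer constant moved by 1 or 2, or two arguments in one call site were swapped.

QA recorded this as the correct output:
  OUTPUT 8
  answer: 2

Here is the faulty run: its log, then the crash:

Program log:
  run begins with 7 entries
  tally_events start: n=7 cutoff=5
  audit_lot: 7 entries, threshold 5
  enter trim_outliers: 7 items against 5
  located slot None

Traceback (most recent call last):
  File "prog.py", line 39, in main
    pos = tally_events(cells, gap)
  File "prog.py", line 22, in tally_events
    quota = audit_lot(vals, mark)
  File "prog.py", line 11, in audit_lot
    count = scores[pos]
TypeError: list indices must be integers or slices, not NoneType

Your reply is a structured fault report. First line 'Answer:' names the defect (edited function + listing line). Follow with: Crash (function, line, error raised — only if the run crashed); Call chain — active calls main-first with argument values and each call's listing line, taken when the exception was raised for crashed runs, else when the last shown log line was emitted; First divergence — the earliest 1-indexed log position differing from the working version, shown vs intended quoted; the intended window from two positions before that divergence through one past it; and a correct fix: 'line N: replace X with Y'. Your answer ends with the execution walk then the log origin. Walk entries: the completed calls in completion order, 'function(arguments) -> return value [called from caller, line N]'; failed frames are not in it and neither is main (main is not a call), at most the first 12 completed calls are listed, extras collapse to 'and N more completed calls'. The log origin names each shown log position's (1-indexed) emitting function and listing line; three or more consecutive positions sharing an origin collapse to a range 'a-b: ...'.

Answer: the defect is in trim_outliers at line 4.
Key observation: At log position 5 the runs split — shown 'located slot None', but the working version logs 'located slot 0'.
Crash: audit_lot, line 11, TypeError.
Call chain: main -> tally_events([5, 5, 12, 8, 5, 10, 4], 5) (called at line 39) -> audit_lot([5, 5, 12, 8, 5, 10, 4], 5) (called at line 22).
First divergence: at position 5 the run shows 'located slot None' where the working version logs 'located slot 0'.
Intended log window:
  3: audit_lot: 7 entries, threshold 5
  4: enter trim_outliers: 7 items against 5
  5: located slot 0
  6: enter fold_scores: left 10 right 4
Execution walk:
  trim_outliers([5, 5, 12, 8, 5, 10, 4], 5) -> None  [called from audit_lot, line 9]
Log origin:
  1: logged in main at line 38
  2: logged in tally_events at line 21
  3: logged in audit_lot at line 8
  4: logged in trim_outliers at line 2
  5: logged in audit_lot at line 10
A correct fix: line 4: replace `cells[base] == base` with `cells[base] == mark`.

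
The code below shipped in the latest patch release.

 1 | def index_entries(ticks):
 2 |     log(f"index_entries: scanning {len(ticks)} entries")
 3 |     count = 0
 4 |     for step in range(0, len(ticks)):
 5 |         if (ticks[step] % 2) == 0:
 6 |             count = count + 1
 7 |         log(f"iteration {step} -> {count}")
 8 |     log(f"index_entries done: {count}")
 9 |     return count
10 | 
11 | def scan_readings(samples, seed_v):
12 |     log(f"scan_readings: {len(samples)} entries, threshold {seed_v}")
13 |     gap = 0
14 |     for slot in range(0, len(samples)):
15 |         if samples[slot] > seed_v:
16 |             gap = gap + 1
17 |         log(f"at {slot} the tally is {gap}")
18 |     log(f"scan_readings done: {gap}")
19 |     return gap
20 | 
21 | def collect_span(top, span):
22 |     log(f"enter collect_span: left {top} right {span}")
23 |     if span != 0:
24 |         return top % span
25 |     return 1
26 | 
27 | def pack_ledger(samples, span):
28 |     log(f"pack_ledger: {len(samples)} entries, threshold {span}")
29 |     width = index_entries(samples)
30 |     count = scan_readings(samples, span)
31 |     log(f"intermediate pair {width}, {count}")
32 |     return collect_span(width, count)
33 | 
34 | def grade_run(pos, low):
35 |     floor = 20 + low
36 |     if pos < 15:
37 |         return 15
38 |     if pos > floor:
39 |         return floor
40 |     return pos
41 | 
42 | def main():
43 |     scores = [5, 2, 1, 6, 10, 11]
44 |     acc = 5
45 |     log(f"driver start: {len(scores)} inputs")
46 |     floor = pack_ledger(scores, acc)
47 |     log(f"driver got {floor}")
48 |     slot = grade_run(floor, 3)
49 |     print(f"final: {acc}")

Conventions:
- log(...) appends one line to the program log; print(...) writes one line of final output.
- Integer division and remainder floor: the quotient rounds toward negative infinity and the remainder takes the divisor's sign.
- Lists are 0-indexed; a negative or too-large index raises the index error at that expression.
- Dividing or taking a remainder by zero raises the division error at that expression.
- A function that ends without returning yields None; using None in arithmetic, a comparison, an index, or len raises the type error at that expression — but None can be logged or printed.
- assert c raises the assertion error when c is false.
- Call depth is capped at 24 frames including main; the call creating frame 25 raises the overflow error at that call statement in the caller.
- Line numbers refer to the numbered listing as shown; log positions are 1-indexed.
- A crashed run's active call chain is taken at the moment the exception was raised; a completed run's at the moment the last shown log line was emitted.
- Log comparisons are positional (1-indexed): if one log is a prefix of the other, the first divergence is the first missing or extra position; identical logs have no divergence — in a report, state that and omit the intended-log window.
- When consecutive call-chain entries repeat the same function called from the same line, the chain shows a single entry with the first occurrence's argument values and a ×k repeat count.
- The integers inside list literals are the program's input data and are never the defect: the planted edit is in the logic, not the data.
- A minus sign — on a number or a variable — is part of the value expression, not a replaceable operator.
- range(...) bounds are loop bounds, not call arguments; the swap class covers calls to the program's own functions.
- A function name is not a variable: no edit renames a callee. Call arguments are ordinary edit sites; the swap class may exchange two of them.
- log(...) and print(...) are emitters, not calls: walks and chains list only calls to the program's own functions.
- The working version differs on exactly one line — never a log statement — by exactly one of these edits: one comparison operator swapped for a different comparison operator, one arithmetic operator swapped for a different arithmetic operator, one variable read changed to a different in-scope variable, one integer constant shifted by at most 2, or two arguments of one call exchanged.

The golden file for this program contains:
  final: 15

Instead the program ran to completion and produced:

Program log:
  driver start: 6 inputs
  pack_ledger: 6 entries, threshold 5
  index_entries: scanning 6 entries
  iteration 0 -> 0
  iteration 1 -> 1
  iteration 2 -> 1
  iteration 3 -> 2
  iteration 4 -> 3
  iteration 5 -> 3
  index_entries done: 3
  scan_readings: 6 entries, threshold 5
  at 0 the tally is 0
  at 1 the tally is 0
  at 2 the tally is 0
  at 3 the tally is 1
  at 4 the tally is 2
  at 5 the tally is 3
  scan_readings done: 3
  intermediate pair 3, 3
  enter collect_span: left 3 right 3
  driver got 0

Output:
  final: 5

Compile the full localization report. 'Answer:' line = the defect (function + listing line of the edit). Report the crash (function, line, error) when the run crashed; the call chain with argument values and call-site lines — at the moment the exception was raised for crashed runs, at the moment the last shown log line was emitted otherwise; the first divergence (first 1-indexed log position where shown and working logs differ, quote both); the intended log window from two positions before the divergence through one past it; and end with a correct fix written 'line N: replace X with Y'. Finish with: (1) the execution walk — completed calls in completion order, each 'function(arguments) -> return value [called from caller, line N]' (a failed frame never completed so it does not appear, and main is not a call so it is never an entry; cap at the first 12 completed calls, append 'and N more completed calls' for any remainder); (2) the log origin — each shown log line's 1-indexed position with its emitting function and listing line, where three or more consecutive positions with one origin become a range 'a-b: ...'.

Answer: the defect is in main at line 49.
Key observation: The logs agree in full; only the final output differs.
Call chain: main.
First divergence: none; the two logs match at every position.
Execution walk:
  index_entries([5, 2, 1, 6, 10, 11]) -> 3  [called from pack_ledger, line 29]
  scan_readings([5, 2, 1, 6, 10, 11], 5) -> 3  [called from pack_ledger, line 30]
  collect_span(3, 3) -> 0  [called from pack_ledger, line 32]
  pack_ledger([5, 2, 1, 6, 10, 11], 5) -> 0  [called from main, line 46]
  grade_run(0, 3) -> 15  [called from main, line 48]
Log origin:
  1: emitted by main (line 45)
  2: emitted by pack_ledger (line 28)
  3: emitted by index_entries (line 2)
  4-9: emitted by index_entries (line 7)
  10: emitted by index_entries (line 8)
  11: emitted by scan_readings (line 12)
  12-17: emitted by scan_readings (line 17)
  18: emitted by scan_readings (line 18)
  19: emitted by pack_ledger (line 31)
  20: emitted by collect_span (line 22)
  21: emitted by main (line 47)
A correct fix: line 49: replace `acc` with `slot`.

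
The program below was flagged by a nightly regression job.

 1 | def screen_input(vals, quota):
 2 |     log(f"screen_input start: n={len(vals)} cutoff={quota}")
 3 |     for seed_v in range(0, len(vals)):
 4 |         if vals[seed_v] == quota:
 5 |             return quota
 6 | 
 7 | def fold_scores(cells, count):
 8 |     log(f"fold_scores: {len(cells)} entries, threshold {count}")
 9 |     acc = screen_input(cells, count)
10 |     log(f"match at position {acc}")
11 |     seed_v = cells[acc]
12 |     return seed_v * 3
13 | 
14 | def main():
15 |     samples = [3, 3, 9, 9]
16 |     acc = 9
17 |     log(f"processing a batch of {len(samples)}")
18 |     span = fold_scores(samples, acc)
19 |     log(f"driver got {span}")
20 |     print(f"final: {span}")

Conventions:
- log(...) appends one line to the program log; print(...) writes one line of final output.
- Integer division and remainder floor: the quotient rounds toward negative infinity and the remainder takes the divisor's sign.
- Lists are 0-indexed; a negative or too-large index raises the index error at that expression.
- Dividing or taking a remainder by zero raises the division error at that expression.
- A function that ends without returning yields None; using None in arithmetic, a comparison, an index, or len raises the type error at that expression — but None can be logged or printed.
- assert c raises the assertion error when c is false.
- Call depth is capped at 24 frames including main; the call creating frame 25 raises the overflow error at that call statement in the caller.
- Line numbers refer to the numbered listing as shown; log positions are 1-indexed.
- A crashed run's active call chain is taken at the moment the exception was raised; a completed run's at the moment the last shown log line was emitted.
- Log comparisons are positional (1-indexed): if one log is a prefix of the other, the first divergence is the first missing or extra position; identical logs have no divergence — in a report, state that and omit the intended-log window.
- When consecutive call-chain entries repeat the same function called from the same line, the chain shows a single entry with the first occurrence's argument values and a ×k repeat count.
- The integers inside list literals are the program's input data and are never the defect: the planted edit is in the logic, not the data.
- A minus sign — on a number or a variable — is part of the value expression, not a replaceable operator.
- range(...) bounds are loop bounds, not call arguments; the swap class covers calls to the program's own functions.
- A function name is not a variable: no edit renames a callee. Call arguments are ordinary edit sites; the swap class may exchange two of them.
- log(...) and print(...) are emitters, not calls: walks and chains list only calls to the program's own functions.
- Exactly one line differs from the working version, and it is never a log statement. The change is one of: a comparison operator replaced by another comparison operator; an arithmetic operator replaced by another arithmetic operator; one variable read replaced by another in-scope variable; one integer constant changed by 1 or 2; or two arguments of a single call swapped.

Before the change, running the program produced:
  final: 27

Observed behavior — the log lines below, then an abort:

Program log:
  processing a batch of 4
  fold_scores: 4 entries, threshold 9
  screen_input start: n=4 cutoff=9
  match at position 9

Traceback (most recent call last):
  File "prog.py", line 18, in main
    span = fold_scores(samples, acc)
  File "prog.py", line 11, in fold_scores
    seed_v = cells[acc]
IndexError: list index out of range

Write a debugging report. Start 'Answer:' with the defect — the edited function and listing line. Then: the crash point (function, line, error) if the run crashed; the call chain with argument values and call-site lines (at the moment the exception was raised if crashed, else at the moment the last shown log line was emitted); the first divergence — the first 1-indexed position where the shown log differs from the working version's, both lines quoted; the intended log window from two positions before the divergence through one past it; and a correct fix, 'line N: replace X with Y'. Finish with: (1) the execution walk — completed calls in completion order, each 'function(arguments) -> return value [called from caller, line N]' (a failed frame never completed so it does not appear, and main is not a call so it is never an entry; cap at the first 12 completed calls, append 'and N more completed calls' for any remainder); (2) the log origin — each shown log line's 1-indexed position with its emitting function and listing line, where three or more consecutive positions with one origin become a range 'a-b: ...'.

Answer: the defect is in screen_input at line 5.
Key observation: The log first diverges at position 4: the faulty run prints 'match at position 9' where the working version prints 'match at position 2'.
Crash: fold_scores, line 11, IndexError.
Call chain: main -> fold_scores([3, 3, 9, 9], 9) (called at line 18).
First divergence: position 4 — the shown line 'match at position 9' should read 'match at position 2'.
Intended log window:
  2: fold_scores: 4 entries, threshold 9
  3: screen_input start: n=4 cutoff=9
  4: match at position 2
  5: driver got 27
Execution walk:
  screen_input([3, 3, 9, 9], 9) -> 9  [called from fold_scores, line 9]
Log origin:
  1 — main, line 17
  2 — fold_scores, line 8
  3 — screen_input, line 2
  4 — fold_scores, line 10
A correct fix: line 5: replace `quota` with `seed_v`.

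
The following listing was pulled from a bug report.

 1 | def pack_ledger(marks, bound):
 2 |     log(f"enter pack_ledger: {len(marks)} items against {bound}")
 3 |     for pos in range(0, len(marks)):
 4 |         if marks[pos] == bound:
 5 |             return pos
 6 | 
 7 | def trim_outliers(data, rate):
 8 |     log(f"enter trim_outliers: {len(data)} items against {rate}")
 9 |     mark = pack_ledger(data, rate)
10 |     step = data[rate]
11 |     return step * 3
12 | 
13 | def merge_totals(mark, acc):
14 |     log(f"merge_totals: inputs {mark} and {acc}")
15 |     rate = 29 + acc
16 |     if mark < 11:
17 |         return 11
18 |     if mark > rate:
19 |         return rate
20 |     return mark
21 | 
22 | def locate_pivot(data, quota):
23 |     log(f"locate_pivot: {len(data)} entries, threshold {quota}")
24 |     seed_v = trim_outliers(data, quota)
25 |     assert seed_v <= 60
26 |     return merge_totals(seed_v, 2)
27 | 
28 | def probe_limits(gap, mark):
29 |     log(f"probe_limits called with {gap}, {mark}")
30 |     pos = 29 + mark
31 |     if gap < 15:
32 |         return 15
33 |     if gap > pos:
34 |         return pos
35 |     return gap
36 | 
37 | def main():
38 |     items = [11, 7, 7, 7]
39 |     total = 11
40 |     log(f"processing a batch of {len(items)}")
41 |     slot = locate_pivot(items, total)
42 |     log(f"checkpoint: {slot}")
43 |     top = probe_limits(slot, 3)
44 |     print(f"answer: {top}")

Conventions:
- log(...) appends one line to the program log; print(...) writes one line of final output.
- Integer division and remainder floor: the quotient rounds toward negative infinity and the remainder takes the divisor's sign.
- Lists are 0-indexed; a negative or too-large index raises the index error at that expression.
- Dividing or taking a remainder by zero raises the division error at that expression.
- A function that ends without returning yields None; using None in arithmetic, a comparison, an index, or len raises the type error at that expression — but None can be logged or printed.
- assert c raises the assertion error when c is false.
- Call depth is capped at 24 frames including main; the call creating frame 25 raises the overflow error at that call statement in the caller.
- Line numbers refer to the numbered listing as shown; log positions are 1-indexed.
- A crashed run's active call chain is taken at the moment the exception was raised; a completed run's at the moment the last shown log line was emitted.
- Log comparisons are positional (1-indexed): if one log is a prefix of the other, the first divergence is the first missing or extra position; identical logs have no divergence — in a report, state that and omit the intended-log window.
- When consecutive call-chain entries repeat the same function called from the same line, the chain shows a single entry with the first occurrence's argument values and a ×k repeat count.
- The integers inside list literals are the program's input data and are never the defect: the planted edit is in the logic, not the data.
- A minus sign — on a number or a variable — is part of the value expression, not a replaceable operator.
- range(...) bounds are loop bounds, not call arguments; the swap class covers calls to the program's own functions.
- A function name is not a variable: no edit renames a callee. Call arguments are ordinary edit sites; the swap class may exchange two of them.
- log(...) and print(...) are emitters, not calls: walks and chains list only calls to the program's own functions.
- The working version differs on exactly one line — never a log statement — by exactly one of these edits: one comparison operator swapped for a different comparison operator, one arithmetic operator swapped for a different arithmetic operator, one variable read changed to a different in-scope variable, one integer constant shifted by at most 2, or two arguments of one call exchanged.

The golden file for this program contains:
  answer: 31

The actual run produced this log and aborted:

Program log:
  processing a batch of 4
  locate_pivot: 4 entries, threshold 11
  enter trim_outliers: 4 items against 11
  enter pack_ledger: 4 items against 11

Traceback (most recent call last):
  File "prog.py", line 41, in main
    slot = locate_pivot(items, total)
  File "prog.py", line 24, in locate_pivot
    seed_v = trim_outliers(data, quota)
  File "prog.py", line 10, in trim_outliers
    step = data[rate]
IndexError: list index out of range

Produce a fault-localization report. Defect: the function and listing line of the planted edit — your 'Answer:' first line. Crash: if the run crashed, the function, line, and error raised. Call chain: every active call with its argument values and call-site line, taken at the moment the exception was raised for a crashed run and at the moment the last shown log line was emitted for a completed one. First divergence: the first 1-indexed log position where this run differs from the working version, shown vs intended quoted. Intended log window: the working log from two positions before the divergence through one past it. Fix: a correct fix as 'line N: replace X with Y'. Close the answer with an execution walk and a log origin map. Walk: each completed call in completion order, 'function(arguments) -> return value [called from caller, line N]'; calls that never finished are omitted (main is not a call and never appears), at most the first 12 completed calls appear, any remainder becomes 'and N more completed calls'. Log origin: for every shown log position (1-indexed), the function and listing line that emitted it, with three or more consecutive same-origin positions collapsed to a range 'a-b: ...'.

Answer: the defect is in trim_outliers at line 10.
Core observation: A complete run would log 'merge_totals: inputs 33 and 2' next, but this one stopped at 4 lines.
Crash: trim_outliers, line 10, IndexError.
Call chain: main -> locate_pivot([11, 7, 7, 7], 11) (called at line 41) -> trim_outliers([11, 7, 7, 7], 11) (called at line 24).
First divergence: position 5 — after 4 matching lines the faulty run goes silent; intended next line 'merge_totals: inputs 33 and 2'.
Intended log window:
  3: enter trim_outliers: 4 items against 11
  4: enter pack_ledger: 4 items against 11
  5: merge_totals: inputs 33 and 2
  6: checkpoint: 31
Execution walk:
  pack_ledger([11, 7, 7, 7], 11) -> 0  [called from trim_outliers, line 9]
Log origins:
  1: from main, line 40
  2: from locate_pivot, line 23
  3: from trim_outliers, line 8
  4: from pack_ledger, line 2
A correct fix: line 10: replace `rate` with `mark`.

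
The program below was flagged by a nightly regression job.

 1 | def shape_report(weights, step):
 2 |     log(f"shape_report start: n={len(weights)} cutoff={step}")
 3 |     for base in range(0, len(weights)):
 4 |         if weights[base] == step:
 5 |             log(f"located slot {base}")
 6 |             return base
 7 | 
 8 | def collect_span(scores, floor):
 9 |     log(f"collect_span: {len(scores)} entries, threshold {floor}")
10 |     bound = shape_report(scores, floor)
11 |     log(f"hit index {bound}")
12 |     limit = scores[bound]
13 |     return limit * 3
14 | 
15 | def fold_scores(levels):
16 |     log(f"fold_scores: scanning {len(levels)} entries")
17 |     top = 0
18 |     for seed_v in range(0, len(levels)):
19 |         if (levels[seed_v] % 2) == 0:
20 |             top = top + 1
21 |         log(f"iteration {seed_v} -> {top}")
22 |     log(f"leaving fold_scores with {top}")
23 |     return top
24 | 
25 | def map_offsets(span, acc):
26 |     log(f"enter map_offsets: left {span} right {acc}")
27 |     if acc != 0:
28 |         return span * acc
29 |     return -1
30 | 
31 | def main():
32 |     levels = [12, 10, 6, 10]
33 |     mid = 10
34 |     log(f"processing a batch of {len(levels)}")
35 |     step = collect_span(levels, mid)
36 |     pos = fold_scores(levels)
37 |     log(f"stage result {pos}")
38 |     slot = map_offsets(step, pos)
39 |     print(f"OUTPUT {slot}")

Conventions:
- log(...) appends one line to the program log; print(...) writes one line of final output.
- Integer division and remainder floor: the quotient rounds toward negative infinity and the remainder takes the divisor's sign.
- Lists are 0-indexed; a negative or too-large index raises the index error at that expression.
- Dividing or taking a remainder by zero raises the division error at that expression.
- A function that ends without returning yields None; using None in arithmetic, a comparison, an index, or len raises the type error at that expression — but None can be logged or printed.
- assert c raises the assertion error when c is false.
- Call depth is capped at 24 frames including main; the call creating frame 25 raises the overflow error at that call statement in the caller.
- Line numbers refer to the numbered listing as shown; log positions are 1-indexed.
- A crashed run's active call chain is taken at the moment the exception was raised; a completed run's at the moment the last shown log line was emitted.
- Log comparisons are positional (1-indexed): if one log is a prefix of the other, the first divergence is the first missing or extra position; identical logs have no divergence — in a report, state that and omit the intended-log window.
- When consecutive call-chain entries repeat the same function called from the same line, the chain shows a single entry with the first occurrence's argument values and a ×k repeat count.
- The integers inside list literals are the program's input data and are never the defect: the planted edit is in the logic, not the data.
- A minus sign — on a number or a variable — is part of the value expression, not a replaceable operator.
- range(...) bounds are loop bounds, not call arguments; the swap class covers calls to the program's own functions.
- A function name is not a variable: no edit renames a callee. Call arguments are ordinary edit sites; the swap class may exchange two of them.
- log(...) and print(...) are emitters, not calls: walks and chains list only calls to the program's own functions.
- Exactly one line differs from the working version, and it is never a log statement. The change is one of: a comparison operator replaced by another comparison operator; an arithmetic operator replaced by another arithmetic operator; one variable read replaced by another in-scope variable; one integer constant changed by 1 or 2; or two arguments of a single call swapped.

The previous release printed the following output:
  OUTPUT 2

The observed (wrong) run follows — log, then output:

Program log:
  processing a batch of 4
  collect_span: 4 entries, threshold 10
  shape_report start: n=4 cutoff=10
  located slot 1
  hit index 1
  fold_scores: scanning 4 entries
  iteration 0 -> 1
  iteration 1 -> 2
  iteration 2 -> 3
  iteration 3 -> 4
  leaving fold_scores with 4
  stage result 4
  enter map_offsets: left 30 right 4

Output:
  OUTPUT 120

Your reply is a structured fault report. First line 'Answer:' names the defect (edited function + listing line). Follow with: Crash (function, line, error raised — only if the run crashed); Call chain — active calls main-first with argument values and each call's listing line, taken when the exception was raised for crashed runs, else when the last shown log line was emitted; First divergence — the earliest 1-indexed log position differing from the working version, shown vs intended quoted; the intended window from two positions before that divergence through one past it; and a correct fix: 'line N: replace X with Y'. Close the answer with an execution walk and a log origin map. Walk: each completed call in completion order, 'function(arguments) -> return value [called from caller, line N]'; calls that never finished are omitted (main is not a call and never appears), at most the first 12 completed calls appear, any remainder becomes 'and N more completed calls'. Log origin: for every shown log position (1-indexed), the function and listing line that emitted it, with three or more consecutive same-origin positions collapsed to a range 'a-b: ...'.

Answer: the defect is in map_offsets at line 28.
Core observation: The two runs log identically and part ways only at the printed values.
Call chain: main -> map_offsets(30, 4) (called at line 38).
First divergence: there is none — every log position agrees.
Execution walk:
  shape_report([12, 10, 6, 10], 10) -> 1  [called from collect_span, line 10]
  collect_span([12, 10, 6, 10], 10) -> 30  [called from main, line 35]
  fold_scores([12, 10, 6, 10]) -> 4  [called from main, line 36]
  map_offsets(30, 4) -> 120  [called from main, line 38]
Log line origins:
  1: from main, line 34
  2: from collect_span, line 9
  3: from shape_report, line 2
  4: from shape_report, line 5
  5: from collect_span, line 11
  6: from fold_scores, line 16
  7-10: from fold_scores, line 21
  11: from fold_scores, line 22
  12: from main, line 37
  13: from map_offsets, line 26
A correct fix: line 28: replace `*` with `%`.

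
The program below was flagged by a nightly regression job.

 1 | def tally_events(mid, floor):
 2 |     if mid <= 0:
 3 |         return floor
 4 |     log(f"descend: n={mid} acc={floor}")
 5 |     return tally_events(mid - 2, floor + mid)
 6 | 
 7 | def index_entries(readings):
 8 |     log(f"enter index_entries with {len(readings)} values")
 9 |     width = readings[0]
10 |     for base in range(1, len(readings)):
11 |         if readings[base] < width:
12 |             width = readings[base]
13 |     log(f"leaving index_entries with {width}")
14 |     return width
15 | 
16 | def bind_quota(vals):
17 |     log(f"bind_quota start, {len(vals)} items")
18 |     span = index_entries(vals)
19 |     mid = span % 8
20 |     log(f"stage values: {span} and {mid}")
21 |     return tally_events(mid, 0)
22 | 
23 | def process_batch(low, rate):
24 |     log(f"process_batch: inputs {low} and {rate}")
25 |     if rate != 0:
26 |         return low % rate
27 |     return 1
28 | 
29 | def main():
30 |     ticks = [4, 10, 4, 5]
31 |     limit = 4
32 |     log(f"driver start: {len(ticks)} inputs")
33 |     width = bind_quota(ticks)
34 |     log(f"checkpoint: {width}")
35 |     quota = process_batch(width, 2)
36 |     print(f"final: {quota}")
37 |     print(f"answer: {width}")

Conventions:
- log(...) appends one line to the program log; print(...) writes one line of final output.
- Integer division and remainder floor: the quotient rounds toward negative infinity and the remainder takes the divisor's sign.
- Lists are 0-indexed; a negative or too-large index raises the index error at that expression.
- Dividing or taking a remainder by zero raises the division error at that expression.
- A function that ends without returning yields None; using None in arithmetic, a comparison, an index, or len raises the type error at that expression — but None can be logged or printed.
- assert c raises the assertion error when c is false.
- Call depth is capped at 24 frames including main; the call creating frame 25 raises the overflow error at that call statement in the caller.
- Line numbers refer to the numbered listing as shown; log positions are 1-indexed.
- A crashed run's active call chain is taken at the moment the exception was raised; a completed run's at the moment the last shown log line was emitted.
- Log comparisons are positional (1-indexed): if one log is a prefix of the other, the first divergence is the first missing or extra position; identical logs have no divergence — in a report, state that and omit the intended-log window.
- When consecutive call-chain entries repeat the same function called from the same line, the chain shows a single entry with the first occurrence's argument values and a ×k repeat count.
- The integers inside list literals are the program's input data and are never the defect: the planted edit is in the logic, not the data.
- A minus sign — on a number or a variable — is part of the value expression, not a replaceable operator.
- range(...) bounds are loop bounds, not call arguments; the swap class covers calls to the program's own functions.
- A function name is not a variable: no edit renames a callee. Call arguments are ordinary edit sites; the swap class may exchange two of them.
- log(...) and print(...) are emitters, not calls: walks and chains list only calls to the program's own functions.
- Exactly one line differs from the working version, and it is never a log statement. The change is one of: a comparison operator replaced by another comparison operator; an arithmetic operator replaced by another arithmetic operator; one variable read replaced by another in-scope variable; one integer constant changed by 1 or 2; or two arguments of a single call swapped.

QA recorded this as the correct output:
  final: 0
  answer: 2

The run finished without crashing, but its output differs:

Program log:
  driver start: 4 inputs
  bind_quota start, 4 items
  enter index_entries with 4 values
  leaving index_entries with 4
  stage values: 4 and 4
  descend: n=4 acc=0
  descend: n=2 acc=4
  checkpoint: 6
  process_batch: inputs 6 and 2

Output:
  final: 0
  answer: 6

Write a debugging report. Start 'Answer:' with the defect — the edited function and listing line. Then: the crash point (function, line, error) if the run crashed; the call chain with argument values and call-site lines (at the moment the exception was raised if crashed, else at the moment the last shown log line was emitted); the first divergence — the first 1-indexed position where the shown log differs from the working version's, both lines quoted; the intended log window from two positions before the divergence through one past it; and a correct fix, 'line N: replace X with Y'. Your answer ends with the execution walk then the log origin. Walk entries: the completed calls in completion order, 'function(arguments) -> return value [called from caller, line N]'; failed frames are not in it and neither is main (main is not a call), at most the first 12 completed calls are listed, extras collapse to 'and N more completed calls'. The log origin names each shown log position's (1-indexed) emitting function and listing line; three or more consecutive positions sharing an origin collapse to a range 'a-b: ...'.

Answer: the defect is in index_entries at line 11.
Key observation: Log line 4 is where behavior first shows: 'leaving index_entries with 4' appears instead of 'leaving index_entries with 10'.
Call chain: main -> process_batch(6, 2) (called at line 35).
First divergence: position 4 — shown 'leaving index_entries with 4', intended 'leaving index_entries with 10'.
Intended log window:
  2: bind_quota start, 4 items
  3: enter index_entries with 4 values
  4: leaving index_entries with 10
  5: stage values: 10 and 2
Execution walk:
  index_entries([4, 10, 4, 5]) -> 4  [called from bind_quota, line 18]
  tally_events(0, 6) -> 6  [called from tally_events, line 5]
  tally_events(2, 4) -> 6  [called from tally_events, line 5]
  tally_events(4, 0) -> 6  [called from bind_quota, line 21]
  bind_quota([4, 10, 4, 5]) -> 6  [called from main, line 33]
  process_batch(6, 2) -> 0  [called from main, line 35]
Origin of each log line:
  1: emitted by main (line 32)
  2: emitted by bind_quota (line 17)
  3: emitted by index_entries (line 8)
  4: emitted by index_entries (line 13)
  5: emitted by bind_quota (line 20)
  6: emitted by tally_events (line 4)
  7: emitted by tally_events (line 4)
  8: emitted by main (line 34)
  9: emitted by process_batch (line 24)
A correct fix: line 11: replace `<` with `>`.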